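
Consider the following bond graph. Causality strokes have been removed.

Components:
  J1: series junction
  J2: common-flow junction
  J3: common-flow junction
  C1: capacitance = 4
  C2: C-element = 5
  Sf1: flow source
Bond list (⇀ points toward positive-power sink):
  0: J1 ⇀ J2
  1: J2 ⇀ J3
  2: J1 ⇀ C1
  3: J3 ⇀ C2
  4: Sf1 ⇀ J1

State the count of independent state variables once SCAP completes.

2  (C1, C2 all integral)

bond 4 →Sf1  (Sf1 (Sf) sets flow on bond)
bond 0 →J1  (J1 flow already set via bond 4)
bond 2 →J1  (1-jn J1 has f-setter on 4)
bond 1 →J2  (1-jn J2 has f-setter on 0)
bond 3 →J3  (J3 flow already set via bond 1)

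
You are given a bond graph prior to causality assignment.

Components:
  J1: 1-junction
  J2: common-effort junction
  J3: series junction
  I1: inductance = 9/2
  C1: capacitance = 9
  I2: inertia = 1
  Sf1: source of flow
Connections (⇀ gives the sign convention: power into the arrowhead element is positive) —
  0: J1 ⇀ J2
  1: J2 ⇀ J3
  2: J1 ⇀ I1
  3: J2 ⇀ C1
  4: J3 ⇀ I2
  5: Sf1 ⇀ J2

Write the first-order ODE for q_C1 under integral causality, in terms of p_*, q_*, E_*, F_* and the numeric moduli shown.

β5 |Sf1  (Sf1: flow source, stroke at near end)
β2 |I1  (I1 outputs flow p/I1)
β0 |J1  (1-jn J1 has f-setter on 2)
β3 |J2  (prefer integral on C1)
β1 |J3  (common-e at J2 fixed by 3)
β4 |I2  (J3 needs exactly one f-in)

dq_C1/dt = F_Sf1 + 2*p_I1/9 - p_I2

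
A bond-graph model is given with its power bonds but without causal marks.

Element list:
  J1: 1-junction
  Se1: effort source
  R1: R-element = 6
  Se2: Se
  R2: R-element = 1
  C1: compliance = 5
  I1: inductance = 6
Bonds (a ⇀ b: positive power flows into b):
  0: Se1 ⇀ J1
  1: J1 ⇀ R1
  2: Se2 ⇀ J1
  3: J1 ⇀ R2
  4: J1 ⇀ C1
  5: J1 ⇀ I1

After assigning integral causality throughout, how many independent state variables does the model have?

b0 stroke at J1  (Se1: effort source, stroke at far end)
b2 stroke at J1  (Se2 fixes effort; stroke away)
b4 stroke at J1  (C1: C, integral causality)
b5 stroke at I1  (I1: I, integral causality)
b1 stroke at J1  (common-f at J1 fixed by 5)
b3 stroke at J1  (common-f at J1 fixed by 5)

2  (C1, I1 all integral)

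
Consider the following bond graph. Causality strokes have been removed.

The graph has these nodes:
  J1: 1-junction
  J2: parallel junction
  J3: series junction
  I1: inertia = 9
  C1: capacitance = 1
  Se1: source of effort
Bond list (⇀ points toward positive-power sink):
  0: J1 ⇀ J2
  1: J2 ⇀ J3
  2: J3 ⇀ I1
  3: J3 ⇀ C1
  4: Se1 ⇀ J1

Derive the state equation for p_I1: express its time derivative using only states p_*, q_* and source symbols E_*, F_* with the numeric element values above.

dp_I1/dt = E_Se1 - q_C1

β4 stroke→J1  (source Se1 imposes e)
β0 stroke→J2  (J1: last free bond brings flow in)
β1 stroke→J3  (J2: bond 0 brought effort, rest push out)
β2 stroke→I1  (I1 outputs flow p/I1)
β3 stroke→J3  (1-jn J3 has f-setter on 2)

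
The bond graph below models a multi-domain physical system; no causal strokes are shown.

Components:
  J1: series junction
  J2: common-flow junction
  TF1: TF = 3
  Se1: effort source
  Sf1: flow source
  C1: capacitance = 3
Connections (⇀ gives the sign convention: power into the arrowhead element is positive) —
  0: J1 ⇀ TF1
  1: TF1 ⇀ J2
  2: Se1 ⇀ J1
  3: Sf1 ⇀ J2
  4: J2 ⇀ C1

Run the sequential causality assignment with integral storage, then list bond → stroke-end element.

bond 0 stroke→TF1
bond 1 stroke→J2
bond 2 stroke→J1
bond 3 stroke→Sf1
bond 4 stroke→J2

bond 2 →J1  (Se1 (Se) sets effort on bond)
bond 3 →Sf1  (Sf1 fixes flow; stroke at Sf1)
bond 0 →TF1  (J1: last free bond brings flow in)
bond 1 →J2  (J2 flow already set via bond 3)
bond 4 →J2  (common-f at J2 fixed by 3)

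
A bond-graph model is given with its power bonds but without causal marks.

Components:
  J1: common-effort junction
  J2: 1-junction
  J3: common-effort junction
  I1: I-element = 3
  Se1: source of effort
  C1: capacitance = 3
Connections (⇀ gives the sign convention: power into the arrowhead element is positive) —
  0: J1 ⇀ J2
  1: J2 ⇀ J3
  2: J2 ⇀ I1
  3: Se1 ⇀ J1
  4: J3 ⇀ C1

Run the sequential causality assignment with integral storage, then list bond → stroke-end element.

bond 0 |J2
bond 1 |J2
bond 2 |I1
bond 3 |J1
bond 4 |J3

β3 →J1  (Se1 fixes effort; stroke away)
β0 →J2  (common-e at J1 fixed by 3)
β2 →I1  (I1 integral (f out))
β1 →J2  (J2 flow already set via bond 2)
β4 →J3  (J3: last free bond brings effort in)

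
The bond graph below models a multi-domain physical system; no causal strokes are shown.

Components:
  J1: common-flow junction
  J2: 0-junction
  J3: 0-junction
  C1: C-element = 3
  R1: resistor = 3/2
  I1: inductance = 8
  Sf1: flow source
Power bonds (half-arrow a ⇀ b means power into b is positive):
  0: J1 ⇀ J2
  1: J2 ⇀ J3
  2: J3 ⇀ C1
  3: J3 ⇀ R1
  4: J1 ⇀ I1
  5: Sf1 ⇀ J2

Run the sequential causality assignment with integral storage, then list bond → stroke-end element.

b0 stroke→J1
b1 stroke→J2
b2 stroke→J3
b3 stroke→R1
b4 stroke→I1
b5 stroke→Sf1

bond 5 stroke→Sf1  (Sf1 fixes flow; stroke at Sf1)
bond 2 stroke→J3  (C1 integral (e out))
bond 1 stroke→J2  (J3: bond 2 brought effort, rest push out)
bond 3 stroke→R1  (0-jn J3 has e-setter on 2)
bond 0 stroke→J1  (common-e at J2 fixed by 1)
bond 4 stroke→I1  (only one flow-in slot at J1)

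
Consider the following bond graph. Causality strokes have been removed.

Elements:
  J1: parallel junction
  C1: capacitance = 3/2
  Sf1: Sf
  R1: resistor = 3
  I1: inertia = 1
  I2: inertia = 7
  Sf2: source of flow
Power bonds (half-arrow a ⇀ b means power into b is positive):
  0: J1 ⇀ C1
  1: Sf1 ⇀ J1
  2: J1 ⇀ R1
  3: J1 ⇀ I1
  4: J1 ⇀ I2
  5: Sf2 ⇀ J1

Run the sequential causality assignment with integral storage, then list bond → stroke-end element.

bond 0 →J1
bond 1 →Sf1
bond 2 →R1
bond 3 →I1
bond 4 →I2
bond 5 →Sf2

bond 1 |Sf1  (Sf1: flow source, stroke at near end)
bond 5 |Sf2  (source Sf2 imposes f)
bond 0 |J1  (prefer integral on C1)
bond 2 |R1  (J1: bond 0 brought effort, rest push out)
bond 3 |I1  (common-e at J1 fixed by 0)
bond 4 |I2  (common-e at J1 fixed by 0)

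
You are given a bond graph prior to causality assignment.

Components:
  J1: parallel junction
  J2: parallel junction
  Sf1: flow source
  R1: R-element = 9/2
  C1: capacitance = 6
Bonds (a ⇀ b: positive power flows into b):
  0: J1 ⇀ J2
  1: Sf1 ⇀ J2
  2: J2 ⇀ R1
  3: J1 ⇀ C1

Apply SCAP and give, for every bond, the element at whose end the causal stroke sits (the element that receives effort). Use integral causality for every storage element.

#1 →Sf1  (Sf1 (Sf) sets flow on bond)
#3 →J1  (C1 outputs effort q/C1)
#0 →J2  (J1: bond 3 brought effort, rest push out)
#2 →R1  (J2 effort already set via bond 0)

#0 →J2
#1 →Sf1
#2 →R1
#3 →J1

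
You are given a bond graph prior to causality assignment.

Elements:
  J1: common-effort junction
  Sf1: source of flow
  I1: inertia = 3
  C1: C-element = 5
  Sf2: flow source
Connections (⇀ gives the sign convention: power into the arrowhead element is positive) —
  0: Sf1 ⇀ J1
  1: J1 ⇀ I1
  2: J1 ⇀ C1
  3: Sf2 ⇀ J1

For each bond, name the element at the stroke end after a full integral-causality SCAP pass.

#0 stroke at Sf1
#1 stroke at I1
#2 stroke at J1
#3 stroke at Sf2

#0 |Sf1  (Sf1: flow source, stroke at near end)
#3 |Sf2  (Sf2 (Sf) sets flow on bond)
#1 |I1  (I1 integral (f out))
#2 |J1  (only one effort-in slot at J1)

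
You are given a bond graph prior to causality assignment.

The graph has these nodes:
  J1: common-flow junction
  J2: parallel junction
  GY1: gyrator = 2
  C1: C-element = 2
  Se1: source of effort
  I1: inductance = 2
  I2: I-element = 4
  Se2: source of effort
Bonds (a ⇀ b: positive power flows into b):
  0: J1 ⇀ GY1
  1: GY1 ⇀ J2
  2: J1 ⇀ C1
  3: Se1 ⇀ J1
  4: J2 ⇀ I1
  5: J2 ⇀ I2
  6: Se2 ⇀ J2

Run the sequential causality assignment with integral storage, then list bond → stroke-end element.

b3 →J1  (Se1 fixes effort; stroke away)
b6 →J2  (Se2: effort source, stroke at far end)
b1 →GY1  (J2 effort already set via bond 6)
b4 →I1  (J2 effort already set via bond 6)
b5 →I2  (J2: bond 6 brought effort, rest push out)
b0 →GY1  (through GY1, causality inverts; strokes same side of GY1)
b2 →J1  (J1: bond 0 brought flow, rest push out)

bond 0 →GY1
bond 1 →GY1
bond 2 →J1
bond 3 →J1
bond 4 →I1
bond 5 →I2
bond 6 →J2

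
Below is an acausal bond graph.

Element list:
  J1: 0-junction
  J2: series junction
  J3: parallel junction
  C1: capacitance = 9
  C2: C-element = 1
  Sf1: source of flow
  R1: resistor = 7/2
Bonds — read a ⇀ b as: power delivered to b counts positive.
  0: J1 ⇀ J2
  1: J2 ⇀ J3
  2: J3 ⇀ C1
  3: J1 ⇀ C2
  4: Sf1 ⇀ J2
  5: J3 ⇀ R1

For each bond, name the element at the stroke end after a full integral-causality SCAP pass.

bond 0 →J2
bond 1 →J2
bond 2 →J3
bond 3 →J1
bond 4 →Sf1
bond 5 →R1

b4 stroke→Sf1  (source Sf1 imposes f)
b0 stroke→J2  (J2: bond 4 brought flow, rest push out)
b1 stroke→J2  (common-f at J2 fixed by 4)
b3 stroke→J1  (J1: last free bond brings effort in)
b2 stroke→J3  (C1: C, integral causality)
b5 stroke→R1  (0-jn J3 has e-setter on 2)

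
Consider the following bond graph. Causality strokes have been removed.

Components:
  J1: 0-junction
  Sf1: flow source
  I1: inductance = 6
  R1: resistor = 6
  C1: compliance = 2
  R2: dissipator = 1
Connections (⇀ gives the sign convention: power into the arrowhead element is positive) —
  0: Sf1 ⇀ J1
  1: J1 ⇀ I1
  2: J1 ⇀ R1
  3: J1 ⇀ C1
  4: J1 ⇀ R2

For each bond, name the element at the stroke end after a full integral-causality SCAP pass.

bond 0 →Sf1
bond 1 →I1
bond 2 →R1
bond 3 →J1
bond 4 →R2

b0 stroke at Sf1  (Sf1 (Sf) sets flow on bond)
b1 stroke at I1  (I1: I, integral causality)
b3 stroke at J1  (C1 outputs effort q/C1)
b2 stroke at R1  (J1: bond 3 brought effort, rest push out)
b4 stroke at R2  (0-jn J1 has e-setter on 3)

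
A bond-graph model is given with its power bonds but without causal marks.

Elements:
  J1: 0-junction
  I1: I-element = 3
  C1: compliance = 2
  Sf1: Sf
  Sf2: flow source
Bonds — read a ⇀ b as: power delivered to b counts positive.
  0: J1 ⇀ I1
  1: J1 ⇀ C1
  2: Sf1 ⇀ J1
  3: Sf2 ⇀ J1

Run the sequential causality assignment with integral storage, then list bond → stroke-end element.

b0 |I1
b1 |J1
b2 |Sf1
b3 |Sf2

b2 stroke at Sf1  (Sf1: flow source, stroke at near end)
b3 stroke at Sf2  (Sf2 (Sf) sets flow on bond)
b0 stroke at I1  (I1: I, integral causality)
b1 stroke at J1  (only one effort-in slot at J1)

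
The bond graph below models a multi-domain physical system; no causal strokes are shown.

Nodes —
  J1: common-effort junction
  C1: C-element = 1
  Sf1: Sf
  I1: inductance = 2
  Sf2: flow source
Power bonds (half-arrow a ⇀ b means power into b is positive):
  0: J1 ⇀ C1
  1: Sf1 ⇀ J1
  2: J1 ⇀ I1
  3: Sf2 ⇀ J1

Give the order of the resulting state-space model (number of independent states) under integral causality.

2  (C1, I1 all integral)

b1 stroke at Sf1  (Sf1: flow source, stroke at near end)
b3 stroke at Sf2  (Sf2: flow source, stroke at near end)
b0 stroke at J1  (C1: C, integral causality)
b2 stroke at I1  (0-jn J1 has e-setter on 0)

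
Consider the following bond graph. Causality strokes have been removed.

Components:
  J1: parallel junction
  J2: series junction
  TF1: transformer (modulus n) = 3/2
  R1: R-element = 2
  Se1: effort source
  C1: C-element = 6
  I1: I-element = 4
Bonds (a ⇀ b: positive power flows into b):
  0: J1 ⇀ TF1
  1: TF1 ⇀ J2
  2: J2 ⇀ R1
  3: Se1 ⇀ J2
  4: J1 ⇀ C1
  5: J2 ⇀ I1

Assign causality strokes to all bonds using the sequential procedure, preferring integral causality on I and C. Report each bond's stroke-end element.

β3 stroke at J2  (Se1 fixes effort; stroke away)
β4 stroke at J1  (C1: C, integral causality)
β0 stroke at TF1  (J1: bond 4 brought effort, rest push out)
β1 stroke at J2  (through TF1, causality passes straight; one stroke at TF1)
β5 stroke at I1  (I1: I, integral causality)
β2 stroke at J2  (J2 flow already set via bond 5)

bond 0 stroke at TF1
bond 1 stroke at J2
bond 2 stroke at J2
bond 3 stroke at J2
bond 4 stroke at J1
bond 5 stroke at I1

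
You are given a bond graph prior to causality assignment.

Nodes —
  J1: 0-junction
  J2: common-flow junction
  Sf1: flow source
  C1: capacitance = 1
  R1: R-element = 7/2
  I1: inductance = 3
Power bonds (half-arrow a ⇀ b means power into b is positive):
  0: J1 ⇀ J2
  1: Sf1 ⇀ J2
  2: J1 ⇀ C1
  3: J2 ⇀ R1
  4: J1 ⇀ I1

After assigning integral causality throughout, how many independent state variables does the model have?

b1 stroke→Sf1  (source Sf1 imposes f)
b0 stroke→J2  (J2: bond 1 brought flow, rest push out)
b3 stroke→J2  (J2 flow already set via bond 1)
b2 stroke→J1  (C1: C, integral causality)
b4 stroke→I1  (0-jn J1 has e-setter on 2)

2  (C1, I1 all integral)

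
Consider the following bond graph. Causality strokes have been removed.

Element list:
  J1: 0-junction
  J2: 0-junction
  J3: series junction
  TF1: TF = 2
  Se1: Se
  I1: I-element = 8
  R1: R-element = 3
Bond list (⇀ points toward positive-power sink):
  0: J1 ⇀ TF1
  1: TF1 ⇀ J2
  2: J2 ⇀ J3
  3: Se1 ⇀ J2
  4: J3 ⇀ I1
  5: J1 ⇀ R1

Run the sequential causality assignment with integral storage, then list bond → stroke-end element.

#3 →J2  (source Se1 imposes e)
#1 →TF1  (J2: bond 3 brought effort, rest push out)
#2 →J3  (J2 effort already set via bond 3)
#4 →I1  (closing 1-jn rule on J3)
#0 →J1  (TF1 one-in-one-out from 1)
#5 →R1  (J1: bond 0 brought effort, rest push out)

#0 stroke→J1
#1 stroke→TF1
#2 stroke→J3
#3 stroke→J2
#4 stroke→I1
#5 stroke→R1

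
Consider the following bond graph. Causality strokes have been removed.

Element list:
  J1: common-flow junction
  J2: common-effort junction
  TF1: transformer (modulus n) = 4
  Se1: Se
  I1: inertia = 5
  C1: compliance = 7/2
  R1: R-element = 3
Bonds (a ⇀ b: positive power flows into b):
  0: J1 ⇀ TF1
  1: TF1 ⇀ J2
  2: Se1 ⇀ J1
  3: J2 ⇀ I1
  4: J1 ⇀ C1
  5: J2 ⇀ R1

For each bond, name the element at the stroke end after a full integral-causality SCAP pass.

b2 stroke at J1  (Se1: effort source, stroke at far end)
b3 stroke at I1  (prefer integral on I1)
b4 stroke at J1  (C1 integral (e out))
b0 stroke at TF1  (J1: last free bond brings flow in)
b1 stroke at J2  (through TF1, causality passes straight; one stroke at TF1)
b5 stroke at R1  (J2 effort already set via bond 1)

β0 stroke→TF1
β1 stroke→J2
β2 stroke→J1
β3 stroke→I1
β4 stroke→J1
β5 stroke→R1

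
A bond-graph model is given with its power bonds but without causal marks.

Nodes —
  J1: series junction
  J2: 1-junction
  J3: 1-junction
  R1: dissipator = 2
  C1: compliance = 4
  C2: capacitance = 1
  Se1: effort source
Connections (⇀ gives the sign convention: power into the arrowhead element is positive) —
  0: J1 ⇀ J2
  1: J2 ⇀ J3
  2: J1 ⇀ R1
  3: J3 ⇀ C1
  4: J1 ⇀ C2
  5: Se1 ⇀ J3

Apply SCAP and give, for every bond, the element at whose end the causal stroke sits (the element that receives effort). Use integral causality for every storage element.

bond 0 |J1
bond 1 |J2
bond 2 |R1
bond 3 |J3
bond 4 |J1
bond 5 |J3

β5 stroke→J3  (Se1: effort source, stroke at far end)
β3 stroke→J3  (prefer integral on C1)
β1 stroke→J2  (closing 1-jn rule on J3)
β0 stroke→J1  (J2: last free bond brings flow in)
β4 stroke→J1  (C2 integral (e out))
β2 stroke→R1  (J1 needs exactly one f-in)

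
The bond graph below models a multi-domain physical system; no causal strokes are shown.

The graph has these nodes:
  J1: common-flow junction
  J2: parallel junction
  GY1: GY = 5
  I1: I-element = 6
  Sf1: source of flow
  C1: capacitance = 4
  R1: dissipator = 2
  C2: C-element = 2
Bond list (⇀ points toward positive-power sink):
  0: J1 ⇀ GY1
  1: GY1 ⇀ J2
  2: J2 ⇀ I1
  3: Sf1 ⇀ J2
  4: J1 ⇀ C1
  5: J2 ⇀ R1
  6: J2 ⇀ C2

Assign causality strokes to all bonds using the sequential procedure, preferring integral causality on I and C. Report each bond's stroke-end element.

β3 stroke at Sf1  (Sf1 fixes flow; stroke at Sf1)
β2 stroke at I1  (I1 outputs flow p/I1)
β4 stroke at J1  (C1 integral (e out))
β0 stroke at GY1  (J1 needs exactly one f-in)
β1 stroke at GY1  (GY1 both-in/both-out from 0)
β6 stroke at J2  (C2 outputs effort q/C2)
β5 stroke at R1  (common-e at J2 fixed by 6)

#0 |GY1
#1 |GY1
#2 |I1
#3 |Sf1
#4 |J1
#5 |R1
#6 |J2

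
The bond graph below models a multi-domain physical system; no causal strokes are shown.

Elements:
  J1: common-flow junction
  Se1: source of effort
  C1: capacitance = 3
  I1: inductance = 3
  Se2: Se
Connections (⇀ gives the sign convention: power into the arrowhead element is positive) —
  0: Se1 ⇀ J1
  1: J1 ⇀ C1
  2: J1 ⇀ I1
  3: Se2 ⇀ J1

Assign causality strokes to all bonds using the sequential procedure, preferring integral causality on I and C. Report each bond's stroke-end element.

bond 0 stroke→J1  (Se1 fixes effort; stroke away)
bond 3 stroke→J1  (Se2: effort source, stroke at far end)
bond 1 stroke→J1  (C1: C, integral causality)
bond 2 stroke→I1  (only one flow-in slot at J1)

bond 0 stroke at J1
bond 1 stroke at J1
bond 2 stroke at I1
bond 3 stroke at J1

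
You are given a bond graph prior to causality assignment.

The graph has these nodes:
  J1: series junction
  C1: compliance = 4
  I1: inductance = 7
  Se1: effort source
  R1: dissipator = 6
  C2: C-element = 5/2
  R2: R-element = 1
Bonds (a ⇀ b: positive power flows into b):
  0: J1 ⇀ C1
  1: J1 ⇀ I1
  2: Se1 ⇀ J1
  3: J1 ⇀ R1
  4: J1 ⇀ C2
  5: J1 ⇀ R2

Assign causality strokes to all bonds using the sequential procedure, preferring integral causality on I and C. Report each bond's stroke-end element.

b2 →J1  (Se1 fixes effort; stroke away)
b0 →J1  (C1 outputs effort q/C1)
b1 →I1  (I1 integral (f out))
b3 →J1  (1-jn J1 has f-setter on 1)
b4 →J1  (1-jn J1 has f-setter on 1)
b5 →J1  (common-f at J1 fixed by 1)

β0 |J1
β1 |I1
β2 |J1
β3 |J1
β4 |J1
β5 |J1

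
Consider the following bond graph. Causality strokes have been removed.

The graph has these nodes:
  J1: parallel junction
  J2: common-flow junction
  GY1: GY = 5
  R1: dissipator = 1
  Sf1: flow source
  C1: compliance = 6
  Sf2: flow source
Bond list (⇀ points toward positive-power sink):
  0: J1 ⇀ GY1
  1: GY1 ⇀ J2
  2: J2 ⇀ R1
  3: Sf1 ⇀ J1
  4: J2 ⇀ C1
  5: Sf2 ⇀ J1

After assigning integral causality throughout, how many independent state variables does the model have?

1  (C1 all integral)

b3 |Sf1  (Sf1 fixes flow; stroke at Sf1)
b5 |Sf2  (source Sf2 imposes f)
b0 |J1  (only one effort-in slot at J1)
b1 |J2  (GY1: gyrator matches bond 0)
b4 |J2  (C1 outputs effort q/C1)
b2 |R1  (J2: last free bond brings flow in)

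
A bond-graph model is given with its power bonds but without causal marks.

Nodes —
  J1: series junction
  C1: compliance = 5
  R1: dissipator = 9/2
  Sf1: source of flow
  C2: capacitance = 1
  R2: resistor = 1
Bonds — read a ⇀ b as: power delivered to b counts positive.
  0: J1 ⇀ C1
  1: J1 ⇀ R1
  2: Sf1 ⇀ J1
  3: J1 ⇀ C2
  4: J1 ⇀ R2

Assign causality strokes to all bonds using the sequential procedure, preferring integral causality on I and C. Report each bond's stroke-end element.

b0 →J1
b1 →J1
b2 →Sf1
b3 →J1
b4 →J1

b2 →Sf1  (Sf1 fixes flow; stroke at Sf1)
b0 →J1  (1-jn J1 has f-setter on 2)
b1 →J1  (common-f at J1 fixed by 2)
b3 →J1  (1-jn J1 has f-setter on 2)
b4 →J1  (1-jn J1 has f-setter on 2)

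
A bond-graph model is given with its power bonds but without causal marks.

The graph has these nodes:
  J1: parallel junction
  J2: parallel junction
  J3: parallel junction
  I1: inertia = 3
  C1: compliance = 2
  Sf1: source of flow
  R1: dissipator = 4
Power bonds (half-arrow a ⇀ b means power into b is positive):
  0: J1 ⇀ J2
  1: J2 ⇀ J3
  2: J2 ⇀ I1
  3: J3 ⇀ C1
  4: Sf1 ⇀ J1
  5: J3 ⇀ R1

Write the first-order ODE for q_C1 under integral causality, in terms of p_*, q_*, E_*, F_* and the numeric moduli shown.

#4 stroke at Sf1  (Sf1 fixes flow; stroke at Sf1)
#0 stroke at J1  (closing 0-jn rule on J1)
#2 stroke at I1  (I1: I, integral causality)
#1 stroke at J2  (only one effort-in slot at J2)
#3 stroke at J3  (C1: C, integral causality)
#5 stroke at R1  (J3 effort already set via bond 3)

dq_C1/dt = F_Sf1 - p_I1/3 - q_C1/8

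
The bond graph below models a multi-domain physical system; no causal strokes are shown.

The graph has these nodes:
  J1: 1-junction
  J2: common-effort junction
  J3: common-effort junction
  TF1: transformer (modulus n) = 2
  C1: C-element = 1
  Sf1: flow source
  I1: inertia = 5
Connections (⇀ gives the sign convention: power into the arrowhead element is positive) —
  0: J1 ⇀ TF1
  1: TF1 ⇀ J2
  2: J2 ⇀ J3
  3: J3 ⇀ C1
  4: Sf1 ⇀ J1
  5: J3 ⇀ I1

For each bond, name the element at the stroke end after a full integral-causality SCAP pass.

b0 stroke at J1
b1 stroke at TF1
b2 stroke at J2
b3 stroke at J3
b4 stroke at Sf1
b5 stroke at I1

β4 stroke at Sf1  (Sf1 (Sf) sets flow on bond)
β0 stroke at J1  (J1: bond 4 brought flow, rest push out)
β1 stroke at TF1  (TF TF1: opposite of bond 0)
β2 stroke at J2  (J2: last free bond brings effort in)
β3 stroke at J3  (C1 integral (e out))
β5 stroke at I1  (J3: bond 3 brought effort, rest push out)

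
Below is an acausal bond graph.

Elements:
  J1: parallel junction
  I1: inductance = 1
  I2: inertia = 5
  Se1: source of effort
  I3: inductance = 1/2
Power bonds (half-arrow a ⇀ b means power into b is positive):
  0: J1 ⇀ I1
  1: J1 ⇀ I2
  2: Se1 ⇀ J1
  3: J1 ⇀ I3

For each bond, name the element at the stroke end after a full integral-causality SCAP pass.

bond 0 |I1
bond 1 |I2
bond 2 |J1
bond 3 |I3

β2 stroke at J1  (Se1 fixes effort; stroke away)
β0 stroke at I1  (0-jn J1 has e-setter on 2)
β1 stroke at I2  (J1: bond 2 brought effort, rest push out)
β3 stroke at I3  (0-jn J1 has e-setter on 2)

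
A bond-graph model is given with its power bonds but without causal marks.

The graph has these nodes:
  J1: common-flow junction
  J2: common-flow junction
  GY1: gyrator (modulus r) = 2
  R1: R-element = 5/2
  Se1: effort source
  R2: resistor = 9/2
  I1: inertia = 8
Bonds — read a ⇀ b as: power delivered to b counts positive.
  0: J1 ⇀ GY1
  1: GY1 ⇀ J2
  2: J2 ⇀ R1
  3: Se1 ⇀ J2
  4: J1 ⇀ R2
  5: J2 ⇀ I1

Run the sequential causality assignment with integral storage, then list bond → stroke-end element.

#3 |J2  (source Se1 imposes e)
#5 |I1  (prefer integral on I1)
#1 |J2  (J2 flow already set via bond 5)
#2 |J2  (1-jn J2 has f-setter on 5)
#0 |J1  (GY1: gyrator matches bond 1)
#4 |R2  (closing 1-jn rule on J1)

bond 0 stroke→J1
bond 1 stroke→J2
bond 2 stroke→J2
bond 3 stroke→J2
bond 4 stroke→R2
bond 5 stroke→I1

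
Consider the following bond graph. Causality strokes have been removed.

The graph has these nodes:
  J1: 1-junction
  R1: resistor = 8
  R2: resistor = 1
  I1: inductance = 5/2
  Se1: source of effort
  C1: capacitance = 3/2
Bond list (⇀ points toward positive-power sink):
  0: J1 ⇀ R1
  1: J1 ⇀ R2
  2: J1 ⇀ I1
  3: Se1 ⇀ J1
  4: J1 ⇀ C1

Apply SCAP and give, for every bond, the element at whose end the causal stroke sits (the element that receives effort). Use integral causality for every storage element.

b3 |J1  (source Se1 imposes e)
b2 |I1  (I1 outputs flow p/I1)
b0 |J1  (J1 flow already set via bond 2)
b1 |J1  (J1: bond 2 brought flow, rest push out)
b4 |J1  (1-jn J1 has f-setter on 2)

β0 →J1
β1 →J1
β2 →I1
β3 →J1
β4 →J1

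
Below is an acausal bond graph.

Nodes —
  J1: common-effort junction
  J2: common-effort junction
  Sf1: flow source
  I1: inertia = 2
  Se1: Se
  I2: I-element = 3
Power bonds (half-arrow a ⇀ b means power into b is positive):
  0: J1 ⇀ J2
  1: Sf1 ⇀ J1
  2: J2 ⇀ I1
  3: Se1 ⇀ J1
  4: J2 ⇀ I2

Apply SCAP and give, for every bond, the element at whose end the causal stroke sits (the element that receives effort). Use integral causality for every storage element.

#0 stroke→J2
#1 stroke→Sf1
#2 stroke→I1
#3 stroke→J1
#4 stroke→I2

β1 stroke at Sf1  (source Sf1 imposes f)
β3 stroke at J1  (Se1 (Se) sets effort on bond)
β0 stroke at J2  (0-jn J1 has e-setter on 3)
β2 stroke at I1  (0-jn J2 has e-setter on 0)
β4 stroke at I2  (J2: bond 0 brought effort, rest push out)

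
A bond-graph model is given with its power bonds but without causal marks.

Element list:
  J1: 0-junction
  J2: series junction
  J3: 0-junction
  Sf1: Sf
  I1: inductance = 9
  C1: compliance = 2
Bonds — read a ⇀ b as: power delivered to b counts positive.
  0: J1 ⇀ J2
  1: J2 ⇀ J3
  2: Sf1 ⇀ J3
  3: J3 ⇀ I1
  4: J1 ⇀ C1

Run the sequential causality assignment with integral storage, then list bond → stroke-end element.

bond 2 stroke at Sf1  (Sf1 fixes flow; stroke at Sf1)
bond 3 stroke at I1  (I1: I, integral causality)
bond 1 stroke at J3  (only one effort-in slot at J3)
bond 0 stroke at J2  (J2 flow already set via bond 1)
bond 4 stroke at J1  (only one effort-in slot at J1)

#0 |J2
#1 |J3
#2 |Sf1
#3 |I1
#4 |J1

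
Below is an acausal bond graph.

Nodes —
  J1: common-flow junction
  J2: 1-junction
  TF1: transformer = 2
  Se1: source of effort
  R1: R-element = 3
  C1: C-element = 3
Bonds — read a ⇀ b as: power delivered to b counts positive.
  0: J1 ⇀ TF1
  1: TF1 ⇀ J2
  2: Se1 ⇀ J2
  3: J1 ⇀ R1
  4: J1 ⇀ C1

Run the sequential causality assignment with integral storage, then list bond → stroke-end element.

b2 →J2  (Se1 (Se) sets effort on bond)
b1 →TF1  (closing 1-jn rule on J2)
b0 →J1  (TF1: transformer flips bond 1)
b4 →J1  (C1 integral (e out))
b3 →R1  (J1: last free bond brings flow in)

b0 stroke→J1
b1 stroke→TF1
b2 stroke→J2
b3 stroke→R1
b4 stroke→J1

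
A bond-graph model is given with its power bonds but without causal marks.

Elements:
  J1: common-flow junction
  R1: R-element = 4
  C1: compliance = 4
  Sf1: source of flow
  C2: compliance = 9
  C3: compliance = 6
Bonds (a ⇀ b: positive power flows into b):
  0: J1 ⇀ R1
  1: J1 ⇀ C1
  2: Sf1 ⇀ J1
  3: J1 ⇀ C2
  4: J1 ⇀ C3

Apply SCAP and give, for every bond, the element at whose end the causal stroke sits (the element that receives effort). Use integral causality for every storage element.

b2 →Sf1  (Sf1: flow source, stroke at near end)
b0 →J1  (J1 flow already set via bond 2)
b1 →J1  (J1: bond 2 brought flow, rest push out)
b3 →J1  (J1: bond 2 brought flow, rest push out)
b4 →J1  (common-f at J1 fixed by 2)

#0 →J1
#1 →J1
#2 →Sf1
#3 →J1
#4 →J1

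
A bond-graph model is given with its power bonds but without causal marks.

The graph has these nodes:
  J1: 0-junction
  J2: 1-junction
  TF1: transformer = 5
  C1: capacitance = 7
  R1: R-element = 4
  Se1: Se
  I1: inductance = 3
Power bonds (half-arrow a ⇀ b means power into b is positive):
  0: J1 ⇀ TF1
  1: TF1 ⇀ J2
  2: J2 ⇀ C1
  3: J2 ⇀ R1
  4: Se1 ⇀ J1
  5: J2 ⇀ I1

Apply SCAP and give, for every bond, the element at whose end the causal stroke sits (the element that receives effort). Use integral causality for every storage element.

β4 stroke at J1  (Se1 (Se) sets effort on bond)
β0 stroke at TF1  (J1: bond 4 brought effort, rest push out)
β1 stroke at J2  (through TF1, causality passes straight; one stroke at TF1)
β2 stroke at J2  (C1 integral (e out))
β5 stroke at I1  (I1 integral (f out))
β3 stroke at J2  (J2: bond 5 brought flow, rest push out)

b0 stroke→TF1
b1 stroke→J2
b2 stroke→J2
b3 stroke→J2
b4 stroke→J1
b5 stroke→I1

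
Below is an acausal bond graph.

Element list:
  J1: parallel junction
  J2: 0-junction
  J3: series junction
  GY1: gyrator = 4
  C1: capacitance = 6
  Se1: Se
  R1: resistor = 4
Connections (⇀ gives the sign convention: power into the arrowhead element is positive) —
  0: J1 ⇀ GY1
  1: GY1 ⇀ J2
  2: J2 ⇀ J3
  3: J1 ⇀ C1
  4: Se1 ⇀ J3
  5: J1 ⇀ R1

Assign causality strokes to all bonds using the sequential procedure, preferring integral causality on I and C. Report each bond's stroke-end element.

b0 →GY1
b1 →GY1
b2 →J2
b3 →J1
b4 →J3
b5 →R1

β4 stroke at J3  (Se1: effort source, stroke at far end)
β2 stroke at J2  (J3 needs exactly one f-in)
β1 stroke at GY1  (J2 effort already set via bond 2)
β0 stroke at GY1  (GY1: gyrator matches bond 1)
β3 stroke at J1  (C1: C, integral causality)
β5 stroke at R1  (common-e at J1 fixed by 3)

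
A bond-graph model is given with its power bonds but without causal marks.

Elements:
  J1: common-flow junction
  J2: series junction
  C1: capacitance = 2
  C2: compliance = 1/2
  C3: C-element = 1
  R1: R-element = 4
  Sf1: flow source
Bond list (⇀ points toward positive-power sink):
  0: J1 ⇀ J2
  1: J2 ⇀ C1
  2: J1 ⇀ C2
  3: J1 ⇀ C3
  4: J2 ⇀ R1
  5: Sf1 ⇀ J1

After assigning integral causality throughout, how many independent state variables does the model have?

bond 5 stroke at Sf1  (source Sf1 imposes f)
bond 0 stroke at J1  (J1: bond 5 brought flow, rest push out)
bond 2 stroke at J1  (J1: bond 5 brought flow, rest push out)
bond 3 stroke at J1  (J1: bond 5 brought flow, rest push out)
bond 1 stroke at J2  (J2 flow already set via bond 0)
bond 4 stroke at J2  (common-f at J2 fixed by 0)

3  (C1, C2, C3 all integral)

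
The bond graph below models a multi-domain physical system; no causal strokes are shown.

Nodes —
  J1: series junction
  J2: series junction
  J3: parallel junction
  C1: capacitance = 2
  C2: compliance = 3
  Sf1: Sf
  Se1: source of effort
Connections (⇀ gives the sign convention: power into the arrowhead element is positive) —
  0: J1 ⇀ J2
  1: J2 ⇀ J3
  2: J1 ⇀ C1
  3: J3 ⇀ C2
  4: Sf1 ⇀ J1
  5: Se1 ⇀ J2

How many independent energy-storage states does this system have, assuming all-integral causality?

2  (C1, C2 all integral)

#4 |Sf1  (Sf1: flow source, stroke at near end)
#5 |J2  (source Se1 imposes e)
#0 |J1  (J1 flow already set via bond 4)
#2 |J1  (1-jn J1 has f-setter on 4)
#1 |J2  (J2: bond 0 brought flow, rest push out)
#3 |J3  (J3 needs exactly one e-in)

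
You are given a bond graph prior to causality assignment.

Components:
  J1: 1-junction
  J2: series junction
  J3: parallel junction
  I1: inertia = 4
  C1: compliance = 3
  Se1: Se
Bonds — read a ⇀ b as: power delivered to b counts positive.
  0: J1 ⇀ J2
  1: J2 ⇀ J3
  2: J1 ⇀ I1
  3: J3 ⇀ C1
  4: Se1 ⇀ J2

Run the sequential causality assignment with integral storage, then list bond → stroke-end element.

bond 0 →J1
bond 1 →J2
bond 2 →I1
bond 3 →J3
bond 4 →J2

β4 stroke at J2  (source Se1 imposes e)
β2 stroke at I1  (I1: I, integral causality)
β0 stroke at J1  (J1 flow already set via bond 2)
β1 stroke at J2  (common-f at J2 fixed by 0)
β3 stroke at J3  (J3 needs exactly one e-in)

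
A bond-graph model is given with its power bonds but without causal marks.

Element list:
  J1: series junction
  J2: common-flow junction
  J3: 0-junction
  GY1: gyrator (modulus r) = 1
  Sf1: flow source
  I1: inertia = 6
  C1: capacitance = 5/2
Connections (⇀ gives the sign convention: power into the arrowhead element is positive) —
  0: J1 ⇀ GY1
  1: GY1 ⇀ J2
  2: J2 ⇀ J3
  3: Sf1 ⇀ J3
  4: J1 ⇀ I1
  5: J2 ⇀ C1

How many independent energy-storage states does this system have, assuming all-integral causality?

b3 stroke→Sf1  (Sf1 (Sf) sets flow on bond)
b2 stroke→J3  (closing 0-jn rule on J3)
b1 stroke→J2  (1-jn J2 has f-setter on 2)
b5 stroke→J2  (J2: bond 2 brought flow, rest push out)
b0 stroke→J1  (through GY1, causality inverts; strokes same side of GY1)
b4 stroke→I1  (J1 needs exactly one f-in)

2  (C1, I1 all integral)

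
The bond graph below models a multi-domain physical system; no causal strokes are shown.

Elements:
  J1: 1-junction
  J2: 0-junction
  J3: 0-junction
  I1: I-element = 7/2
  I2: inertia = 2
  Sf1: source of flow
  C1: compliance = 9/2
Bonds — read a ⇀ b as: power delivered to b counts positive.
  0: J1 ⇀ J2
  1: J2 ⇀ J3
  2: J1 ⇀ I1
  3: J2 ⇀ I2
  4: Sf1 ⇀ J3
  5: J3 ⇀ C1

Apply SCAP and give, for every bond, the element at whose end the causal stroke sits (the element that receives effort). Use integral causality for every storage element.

bond 0 →J1
bond 1 →J2
bond 2 →I1
bond 3 →I2
bond 4 →Sf1
bond 5 →J3

b4 →Sf1  (Sf1 (Sf) sets flow on bond)
b2 →I1  (I1 integral (f out))
b0 →J1  (J1: bond 2 brought flow, rest push out)
b3 →I2  (I2: I, integral causality)
b1 →J2  (closing 0-jn rule on J2)
b5 →J3  (J3 needs exactly one e-in)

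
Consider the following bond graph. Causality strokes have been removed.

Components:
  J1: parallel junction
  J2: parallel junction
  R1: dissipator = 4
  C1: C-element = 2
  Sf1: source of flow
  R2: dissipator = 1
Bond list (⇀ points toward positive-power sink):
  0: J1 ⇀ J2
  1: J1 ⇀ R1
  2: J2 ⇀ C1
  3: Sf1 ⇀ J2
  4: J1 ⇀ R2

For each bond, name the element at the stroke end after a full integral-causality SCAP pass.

b3 |Sf1  (Sf1: flow source, stroke at near end)
b2 |J2  (C1: C, integral causality)
b0 |J1  (0-jn J2 has e-setter on 2)
b1 |R1  (common-e at J1 fixed by 0)
b4 |R2  (0-jn J1 has e-setter on 0)

β0 stroke at J1
β1 stroke at R1
β2 stroke at J2
β3 stroke at Sf1
β4 stroke at R2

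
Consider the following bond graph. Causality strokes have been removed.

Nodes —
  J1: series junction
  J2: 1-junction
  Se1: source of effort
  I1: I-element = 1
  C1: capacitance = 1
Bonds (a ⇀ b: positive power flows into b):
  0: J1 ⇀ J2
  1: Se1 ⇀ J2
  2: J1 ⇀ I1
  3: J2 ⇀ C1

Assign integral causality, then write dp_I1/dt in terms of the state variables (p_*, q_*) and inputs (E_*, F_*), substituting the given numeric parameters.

dp_I1/dt = E_Se1 - q_C1

bond 1 stroke at J2  (Se1 fixes effort; stroke away)
bond 2 stroke at I1  (I1 outputs flow p/I1)
bond 0 stroke at J1  (common-f at J1 fixed by 2)
bond 3 stroke at J2  (J2 flow already set via bond 0)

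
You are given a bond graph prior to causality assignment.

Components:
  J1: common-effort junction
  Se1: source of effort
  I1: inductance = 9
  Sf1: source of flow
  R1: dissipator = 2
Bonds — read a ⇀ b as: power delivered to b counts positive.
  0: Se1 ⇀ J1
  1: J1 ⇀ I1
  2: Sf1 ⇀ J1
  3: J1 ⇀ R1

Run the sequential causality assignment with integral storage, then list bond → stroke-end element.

β0 |J1  (Se1 (Se) sets effort on bond)
β2 |Sf1  (Sf1 fixes flow; stroke at Sf1)
β1 |I1  (0-jn J1 has e-setter on 0)
β3 |R1  (J1: bond 0 brought effort, rest push out)

#0 |J1
#1 |I1
#2 |Sf1
#3 |R1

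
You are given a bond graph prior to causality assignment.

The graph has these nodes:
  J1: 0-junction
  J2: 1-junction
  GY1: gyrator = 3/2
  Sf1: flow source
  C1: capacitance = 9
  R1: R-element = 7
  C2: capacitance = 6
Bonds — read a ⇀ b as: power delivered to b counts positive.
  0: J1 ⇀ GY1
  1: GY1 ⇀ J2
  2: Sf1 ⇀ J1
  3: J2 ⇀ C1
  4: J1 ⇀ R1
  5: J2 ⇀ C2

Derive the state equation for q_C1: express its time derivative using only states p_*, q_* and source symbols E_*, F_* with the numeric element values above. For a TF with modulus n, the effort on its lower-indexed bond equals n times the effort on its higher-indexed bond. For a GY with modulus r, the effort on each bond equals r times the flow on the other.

dq_C1/dt = 14*F_Sf1/3 - 28*q_C1/81 - 14*q_C2/27

β2 stroke→Sf1  (Sf1 (Sf) sets flow on bond)
β3 stroke→J2  (prefer integral on C1)
β5 stroke→J2  (C2 outputs effort q/C2)
β1 stroke→GY1  (only one flow-in slot at J2)
β0 stroke→GY1  (through GY1, causality inverts; strokes same side of GY1)
β4 stroke→J1  (only one effort-in slot at J1)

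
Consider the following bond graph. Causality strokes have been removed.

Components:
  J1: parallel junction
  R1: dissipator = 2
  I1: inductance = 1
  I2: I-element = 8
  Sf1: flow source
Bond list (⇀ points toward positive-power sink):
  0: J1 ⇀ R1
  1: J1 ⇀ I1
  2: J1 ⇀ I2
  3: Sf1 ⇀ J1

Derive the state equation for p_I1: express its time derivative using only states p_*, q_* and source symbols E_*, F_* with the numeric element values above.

#3 stroke→Sf1  (source Sf1 imposes f)
#1 stroke→I1  (I1 integral (f out))
#2 stroke→I2  (prefer integral on I2)
#0 stroke→J1  (J1 needs exactly one e-in)

dp_I1/dt = 2*F_Sf1 - 2*p_I1 - p_I2/4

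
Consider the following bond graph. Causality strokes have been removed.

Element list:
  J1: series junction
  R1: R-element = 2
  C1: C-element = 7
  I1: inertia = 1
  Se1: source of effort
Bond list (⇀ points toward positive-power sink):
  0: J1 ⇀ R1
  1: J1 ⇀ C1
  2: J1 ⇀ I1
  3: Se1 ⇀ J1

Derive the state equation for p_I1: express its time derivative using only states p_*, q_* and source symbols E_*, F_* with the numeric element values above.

#3 stroke→J1  (Se1: effort source, stroke at far end)
#1 stroke→J1  (prefer integral on C1)
#2 stroke→I1  (I1: I, integral causality)
#0 stroke→J1  (1-jn J1 has f-setter on 2)

dp_I1/dt = E_Se1 - 2*p_I1 - q_C1/7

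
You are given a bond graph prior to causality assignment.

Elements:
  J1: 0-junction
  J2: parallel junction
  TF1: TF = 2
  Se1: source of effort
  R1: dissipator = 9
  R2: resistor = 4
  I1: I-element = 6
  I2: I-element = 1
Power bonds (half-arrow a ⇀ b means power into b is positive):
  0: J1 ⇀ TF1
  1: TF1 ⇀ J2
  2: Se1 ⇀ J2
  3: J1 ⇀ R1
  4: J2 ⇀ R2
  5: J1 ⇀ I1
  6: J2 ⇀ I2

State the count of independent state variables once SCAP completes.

2  (I1, I2 all integral)

β2 →J2  (source Se1 imposes e)
β1 →TF1  (0-jn J2 has e-setter on 2)
β4 →R2  (0-jn J2 has e-setter on 2)
β6 →I2  (common-e at J2 fixed by 2)
β0 →J1  (TF TF1: opposite of bond 1)
β3 →R1  (J1 effort already set via bond 0)
β5 →I1  (J1: bond 0 brought effort, rest push out)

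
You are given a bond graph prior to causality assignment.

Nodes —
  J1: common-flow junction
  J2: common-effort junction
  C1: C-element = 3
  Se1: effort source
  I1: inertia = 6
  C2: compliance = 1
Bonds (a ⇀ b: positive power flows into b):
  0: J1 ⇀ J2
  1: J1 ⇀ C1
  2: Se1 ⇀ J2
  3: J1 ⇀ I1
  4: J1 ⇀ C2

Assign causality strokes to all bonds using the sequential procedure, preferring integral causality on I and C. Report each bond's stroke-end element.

β0 |J1
β1 |J1
β2 |J2
β3 |I1
β4 |J1

β2 →J2  (Se1 (Se) sets effort on bond)
β0 →J1  (common-e at J2 fixed by 2)
β1 →J1  (C1 outputs effort q/C1)
β3 →I1  (prefer integral on I1)
β4 →J1  (1-jn J1 has f-setter on 3)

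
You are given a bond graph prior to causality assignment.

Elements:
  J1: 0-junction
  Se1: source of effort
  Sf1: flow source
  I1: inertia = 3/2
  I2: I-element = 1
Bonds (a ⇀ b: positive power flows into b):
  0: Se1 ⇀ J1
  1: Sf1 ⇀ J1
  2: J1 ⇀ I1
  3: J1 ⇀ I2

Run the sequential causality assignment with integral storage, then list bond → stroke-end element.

b0 |J1  (Se1 (Se) sets effort on bond)
b1 |Sf1  (Sf1 (Sf) sets flow on bond)
b2 |I1  (J1: bond 0 brought effort, rest push out)
b3 |I2  (J1: bond 0 brought effort, rest push out)

b0 →J1
b1 →Sf1
b2 →I1
b3 →I2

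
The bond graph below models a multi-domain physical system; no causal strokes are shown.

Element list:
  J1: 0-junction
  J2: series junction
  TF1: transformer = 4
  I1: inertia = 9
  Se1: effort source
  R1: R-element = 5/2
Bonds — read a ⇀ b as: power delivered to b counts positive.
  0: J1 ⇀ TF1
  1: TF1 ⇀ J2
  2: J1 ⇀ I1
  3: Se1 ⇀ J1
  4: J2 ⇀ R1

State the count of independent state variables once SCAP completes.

1  (I1 all integral)

b3 →J1  (Se1 (Se) sets effort on bond)
b0 →TF1  (J1 effort already set via bond 3)
b2 →I1  (J1: bond 3 brought effort, rest push out)
b1 →J2  (TF1: transformer flips bond 0)
b4 →R1  (only one flow-in slot at J2)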